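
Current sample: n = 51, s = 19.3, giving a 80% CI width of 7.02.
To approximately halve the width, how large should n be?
n ≈ 204

CI width ∝ 1/√n
To reduce width by factor 2, need √n to grow by 2 → need 2² = 4 times as many samples.

Current: n = 51, width = 7.02
New: n = 204, width ≈ 3.48

Width reduced by factor of 7.02/3.48 = 2.02.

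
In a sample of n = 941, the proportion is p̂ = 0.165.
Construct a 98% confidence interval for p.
(0.137, 0.193)

Proportion CI:
SE = √(p̂(1-p̂)/n) = √(0.165 · 0.835 / 941) = 0.01210

z* = 2.326
Margin = z* · SE = 2.326 · 0.01210 = 0.0281

CI: 0.165 ± 0.0281 = (0.137, 0.193)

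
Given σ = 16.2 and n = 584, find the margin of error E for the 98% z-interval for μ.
Margin of error = 1.56

Margin of error = z* · σ/√n
= 2.326 · 16.2/√584
= 2.326 · 16.2/24.1661
= 1.56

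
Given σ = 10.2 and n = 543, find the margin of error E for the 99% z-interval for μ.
Margin of error = 1.13

Margin of error = z* · σ/√n
= 2.576 · 10.2/√543
= 2.576 · 10.2/23.3024
= 1.13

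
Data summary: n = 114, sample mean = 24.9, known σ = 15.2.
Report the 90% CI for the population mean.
(22.56, 27.24)

z-interval (σ known):
z* = 1.645 for 90% confidence

Margin of error = z* · σ/√n = 1.645 · 15.2/√114 = 2.34

CI: (24.9 - 2.34, 24.9 + 2.34) = (22.56, 27.24)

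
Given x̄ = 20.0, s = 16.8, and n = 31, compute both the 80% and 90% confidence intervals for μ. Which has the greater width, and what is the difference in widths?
90% CI is wider by 2.33

df = 30
80% CI: t* = 1.310, (16.05, 23.95), width = 2 · t* · s/√n = 7.91
90% CI: t* = 1.697, (14.88, 25.12), width = 2 · t* · s/√n = 10.24

The 90% CI is wider by 10.24 - 7.91 = 2.33.
Higher confidence requires a wider interval.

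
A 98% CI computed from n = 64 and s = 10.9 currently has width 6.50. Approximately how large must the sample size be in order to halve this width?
n ≈ 256

CI width ∝ 1/√n
To reduce width by factor 2, need √n to grow by 2 → need 2² = 4 times as many samples.

Current: n = 64, width = 6.50
New: n = 256, width ≈ 3.19

Width reduced by factor of 6.50/3.19 = 2.04.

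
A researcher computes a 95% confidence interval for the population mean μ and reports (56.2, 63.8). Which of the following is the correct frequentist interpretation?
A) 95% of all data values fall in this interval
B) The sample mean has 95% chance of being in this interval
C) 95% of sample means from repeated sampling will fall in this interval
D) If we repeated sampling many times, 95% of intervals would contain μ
D

A) Wrong — a CI is about the parameter μ, not individual data values.
B) Wrong — x̄ is observed and sits in the interval by construction.
C) Wrong — coverage applies to intervals containing μ, not to future x̄ values.
D) Correct — this is the frequentist long-run coverage interpretation.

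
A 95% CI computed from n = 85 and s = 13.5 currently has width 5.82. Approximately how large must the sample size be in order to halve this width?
n ≈ 340

CI width ∝ 1/√n
To reduce width by factor 2, need √n to grow by 2 → need 2² = 4 times as many samples.

Current: n = 85, width = 5.82
New: n = 340, width ≈ 2.88

Width reduced by factor of 5.82/2.88 = 2.02.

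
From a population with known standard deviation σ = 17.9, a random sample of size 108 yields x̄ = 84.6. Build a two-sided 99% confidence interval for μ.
(80.16, 89.04)

z-interval (σ known):
z* = 2.576 for 99% confidence

Margin of error = z* · σ/√n = 2.576 · 17.9/√108 = 4.44

CI: (84.6 - 4.44, 84.6 + 4.44) = (80.16, 89.04)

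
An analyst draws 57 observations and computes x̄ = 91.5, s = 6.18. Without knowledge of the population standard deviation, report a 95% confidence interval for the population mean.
(89.86, 93.14)

t-interval (σ unknown):
df = n - 1 = 56
t* = 2.003 for 95% confidence

Margin of error = t* · s/√n = 2.003 · 6.18/√57 = 1.64

CI: (89.86, 93.14)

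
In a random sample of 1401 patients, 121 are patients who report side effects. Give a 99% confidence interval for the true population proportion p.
(0.067, 0.106)

Proportion CI:
p̂ = 121/1401 = 0.08637
SE = √(p̂(1-p̂)/n) = √(0.08637 · 0.91363 / 1401) = 0.00750

z* = 2.576
Margin = z* · SE = 2.576 · 0.00750 = 0.0193

CI: 0.08637 ± 0.0193 = (0.067, 0.106)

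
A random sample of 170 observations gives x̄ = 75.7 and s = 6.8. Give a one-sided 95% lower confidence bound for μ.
μ ≥ 74.84

Lower bound (one-sided):
t* = 1.654 (one-sided for 95%)
Lower bound = x̄ - t* · s/√n = 75.7 - 1.654 · 6.8/√170 = 74.84

We are 95% confident that μ ≥ 74.84.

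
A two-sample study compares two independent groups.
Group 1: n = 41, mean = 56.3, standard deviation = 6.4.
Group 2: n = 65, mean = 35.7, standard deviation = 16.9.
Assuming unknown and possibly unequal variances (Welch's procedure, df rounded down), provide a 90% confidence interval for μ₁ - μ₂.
(16.74, 24.46)

Difference: x̄₁ - x̄₂ = 20.60
SE = √(s₁²/n₁ + s₂²/n₂) = √(6.4²/41 + 16.9²/65) = 2.3223
df = 89.05 → 89 (Welch–Satterthwaite, rounded down)
t* = 1.662

CI: 20.60 ± 1.662 · 2.3223 = 20.60 ± 3.86 = (16.74, 24.46)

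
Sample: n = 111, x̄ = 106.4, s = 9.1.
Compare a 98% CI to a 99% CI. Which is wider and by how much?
99% CI is wider by 0.45

df = 110
98% CI: t* = 2.361, (104.36, 108.44), width = 2 · t* · s/√n = 4.08
99% CI: t* = 2.621, (104.14, 108.66), width = 2 · t* · s/√n = 4.53

The 99% CI is wider by 4.53 - 4.08 = 0.45.
Higher confidence requires a wider interval.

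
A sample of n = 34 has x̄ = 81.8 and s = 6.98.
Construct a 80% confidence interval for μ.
(80.23, 83.37)

t-interval (σ unknown):
df = n - 1 = 33
t* = 1.308 for 80% confidence

Margin of error = t* · s/√n = 1.308 · 6.98/√34 = 1.57

CI: (80.23, 83.37)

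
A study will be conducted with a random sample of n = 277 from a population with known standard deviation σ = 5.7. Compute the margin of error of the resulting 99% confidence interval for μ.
Margin of error = 0.88

Margin of error = z* · σ/√n
= 2.576 · 5.7/√277
= 2.576 · 5.7/16.6433
= 0.88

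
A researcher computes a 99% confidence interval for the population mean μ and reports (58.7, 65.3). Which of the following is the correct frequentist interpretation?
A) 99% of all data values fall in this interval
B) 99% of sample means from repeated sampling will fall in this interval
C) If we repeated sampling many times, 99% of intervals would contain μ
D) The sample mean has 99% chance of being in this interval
C

A) Wrong — a CI is about the parameter μ, not individual data values.
B) Wrong — coverage applies to intervals containing μ, not to future x̄ values.
C) Correct — this is the frequentist long-run coverage interpretation.
D) Wrong — x̄ is observed and sits in the interval by construction.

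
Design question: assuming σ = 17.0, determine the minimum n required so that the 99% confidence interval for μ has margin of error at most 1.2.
n ≥ 1332

For margin E ≤ 1.2:
n ≥ (z* · σ / E)²
n ≥ (2.576 · 17.0 / 1.2)²
n ≥ 1331.76

Minimum n = 1332 (rounding up)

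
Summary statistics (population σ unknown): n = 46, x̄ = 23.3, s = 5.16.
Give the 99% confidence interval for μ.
(21.25, 25.35)

t-interval (σ unknown):
df = n - 1 = 45
t* = 2.690 for 99% confidence

Margin of error = t* · s/√n = 2.690 · 5.16/√46 = 2.05

CI: (21.25, 25.35)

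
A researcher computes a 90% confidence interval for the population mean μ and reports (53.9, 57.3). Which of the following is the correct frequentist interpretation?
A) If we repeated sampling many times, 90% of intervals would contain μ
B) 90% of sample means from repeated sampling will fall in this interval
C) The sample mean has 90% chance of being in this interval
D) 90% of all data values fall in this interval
A

A) Correct — this is the frequentist long-run coverage interpretation.
B) Wrong — coverage applies to intervals containing μ, not to future x̄ values.
C) Wrong — x̄ is observed and sits in the interval by construction.
D) Wrong — a CI is about the parameter μ, not individual data values.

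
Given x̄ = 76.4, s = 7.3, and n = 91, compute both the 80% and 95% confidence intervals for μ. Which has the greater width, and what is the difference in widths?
95% CI is wider by 1.06

df = 90
80% CI: t* = 1.291, (75.41, 77.39), width = 2 · t* · s/√n = 1.98
95% CI: t* = 1.987, (74.88, 77.92), width = 2 · t* · s/√n = 3.04

The 95% CI is wider by 3.04 - 1.98 = 1.06.
Higher confidence requires a wider interval.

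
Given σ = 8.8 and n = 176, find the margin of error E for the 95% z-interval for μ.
Margin of error = 1.30

Margin of error = z* · σ/√n
= 1.960 · 8.8/√176
= 1.960 · 8.8/13.2665
= 1.30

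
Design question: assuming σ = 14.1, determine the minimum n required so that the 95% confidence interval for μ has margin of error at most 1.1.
n ≥ 632

For margin E ≤ 1.1:
n ≥ (z* · σ / E)²
n ≥ (1.960 · 14.1 / 1.1)²
n ≥ 631.20

Minimum n = 632 (rounding up)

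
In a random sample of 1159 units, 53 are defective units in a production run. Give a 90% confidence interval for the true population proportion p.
(0.036, 0.056)

Proportion CI:
p̂ = 53/1159 = 0.04573
SE = √(p̂(1-p̂)/n) = √(0.04573 · 0.95427 / 1159) = 0.00614

z* = 1.645
Margin = z* · SE = 1.645 · 0.00614 = 0.0101

CI: 0.04573 ± 0.0101 = (0.036, 0.056)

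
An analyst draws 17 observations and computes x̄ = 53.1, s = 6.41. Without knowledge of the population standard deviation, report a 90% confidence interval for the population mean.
(50.39, 55.81)

t-interval (σ unknown):
df = n - 1 = 16
t* = 1.746 for 90% confidence

Margin of error = t* · s/√n = 1.746 · 6.41/√17 = 2.71

CI: (50.39, 55.81)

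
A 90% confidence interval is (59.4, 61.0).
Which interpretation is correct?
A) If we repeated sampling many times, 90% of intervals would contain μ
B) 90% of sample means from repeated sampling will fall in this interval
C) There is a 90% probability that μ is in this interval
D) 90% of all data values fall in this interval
A

A) Correct — this is the frequentist long-run coverage interpretation.
B) Wrong — coverage applies to intervals containing μ, not to future x̄ values.
C) Wrong — μ is fixed; the randomness lives in the interval, not in μ.
D) Wrong — a CI is about the parameter μ, not individual data values.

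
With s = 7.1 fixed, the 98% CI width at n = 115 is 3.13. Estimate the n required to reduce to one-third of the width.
n ≈ 1035

CI width ∝ 1/√n
To reduce width by factor 3, need √n to grow by 3 → need 3² = 9 times as many samples.

Current: n = 115, width = 3.13
New: n = 1035, width ≈ 1.03

Width reduced by factor of 3.13/1.03 = 3.04.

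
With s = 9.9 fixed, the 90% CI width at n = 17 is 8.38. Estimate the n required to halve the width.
n ≈ 68

CI width ∝ 1/√n
To reduce width by factor 2, need √n to grow by 2 → need 2² = 4 times as many samples.

Current: n = 17, width = 8.38
New: n = 68, width ≈ 4.01

Width reduced by factor of 8.38/4.01 = 2.09.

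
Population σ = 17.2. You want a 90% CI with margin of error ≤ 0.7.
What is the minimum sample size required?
n ≥ 1634

For margin E ≤ 0.7:
n ≥ (z* · σ / E)²
n ≥ (1.645 · 17.2 / 0.7)²
n ≥ 1633.78

Minimum n = 1634 (rounding up)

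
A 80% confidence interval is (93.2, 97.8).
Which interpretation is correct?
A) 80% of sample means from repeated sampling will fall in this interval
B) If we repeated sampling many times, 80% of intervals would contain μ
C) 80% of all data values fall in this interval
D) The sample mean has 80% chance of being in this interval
B

A) Wrong — coverage applies to intervals containing μ, not to future x̄ values.
B) Correct — this is the frequentist long-run coverage interpretation.
C) Wrong — a CI is about the parameter μ, not individual data values.
D) Wrong — x̄ is observed and sits in the interval by construction.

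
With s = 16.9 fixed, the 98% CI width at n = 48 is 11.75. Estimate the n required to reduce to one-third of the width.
n ≈ 432

CI width ∝ 1/√n
To reduce width by factor 3, need √n to grow by 3 → need 3² = 9 times as many samples.

Current: n = 48, width = 11.75
New: n = 432, width ≈ 3.80

Width reduced by factor of 11.75/3.80 = 3.09.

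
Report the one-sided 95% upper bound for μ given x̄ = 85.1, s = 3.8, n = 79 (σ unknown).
μ ≤ 85.81

Upper bound (one-sided):
t* = 1.665 (one-sided for 95%)
Upper bound = x̄ + t* · s/√n = 85.1 + 1.665 · 3.8/√79 = 85.81

We are 95% confident that μ ≤ 85.81.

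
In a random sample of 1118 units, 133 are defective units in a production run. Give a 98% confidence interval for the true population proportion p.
(0.096, 0.141)

Proportion CI:
p̂ = 133/1118 = 0.11896
SE = √(p̂(1-p̂)/n) = √(0.11896 · 0.88104 / 1118) = 0.00968

z* = 2.326
Margin = z* · SE = 2.326 · 0.00968 = 0.0225

CI: 0.11896 ± 0.0225 = (0.096, 0.141)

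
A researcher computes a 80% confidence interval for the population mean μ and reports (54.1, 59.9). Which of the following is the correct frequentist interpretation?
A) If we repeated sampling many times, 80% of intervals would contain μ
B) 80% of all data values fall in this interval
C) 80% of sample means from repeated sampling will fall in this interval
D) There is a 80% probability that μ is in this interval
A

A) Correct — this is the frequentist long-run coverage interpretation.
B) Wrong — a CI is about the parameter μ, not individual data values.
C) Wrong — coverage applies to intervals containing μ, not to future x̄ values.
D) Wrong — μ is fixed; the randomness lives in the interval, not in μ.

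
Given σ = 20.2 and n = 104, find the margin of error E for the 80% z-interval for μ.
Margin of error = 2.54

Margin of error = z* · σ/√n
= 1.282 · 20.2/√104
= 1.282 · 20.2/10.1980
= 2.54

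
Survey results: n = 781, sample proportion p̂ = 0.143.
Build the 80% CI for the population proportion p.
(0.127, 0.159)

Proportion CI:
SE = √(p̂(1-p̂)/n) = √(0.143 · 0.857 / 781) = 0.01253

z* = 1.282
Margin = z* · SE = 1.282 · 0.01253 = 0.0161

CI: 0.143 ± 0.0161 = (0.127, 0.159)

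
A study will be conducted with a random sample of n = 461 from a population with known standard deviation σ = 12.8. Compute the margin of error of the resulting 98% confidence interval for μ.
Margin of error = 1.39

Margin of error = z* · σ/√n
= 2.326 · 12.8/√461
= 2.326 · 12.8/21.4709
= 1.39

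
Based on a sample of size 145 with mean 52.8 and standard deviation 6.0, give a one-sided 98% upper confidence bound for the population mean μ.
μ ≤ 53.83

Upper bound (one-sided):
t* = 2.073 (one-sided for 98%)
Upper bound = x̄ + t* · s/√n = 52.8 + 2.073 · 6.0/√145 = 53.83

We are 98% confident that μ ≤ 53.83.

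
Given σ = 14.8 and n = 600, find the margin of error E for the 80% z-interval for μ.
Margin of error = 0.77

Margin of error = z* · σ/√n
= 1.282 · 14.8/√600
= 1.282 · 14.8/24.4949
= 0.77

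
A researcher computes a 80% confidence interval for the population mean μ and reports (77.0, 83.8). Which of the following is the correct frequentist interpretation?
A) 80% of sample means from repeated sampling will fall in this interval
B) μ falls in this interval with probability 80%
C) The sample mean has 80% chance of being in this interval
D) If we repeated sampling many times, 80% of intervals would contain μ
D

A) Wrong — coverage applies to intervals containing μ, not to future x̄ values.
B) Wrong — μ is fixed; the randomness lives in the interval, not in μ.
C) Wrong — x̄ is observed and sits in the interval by construction.
D) Correct — this is the frequentist long-run coverage interpretation.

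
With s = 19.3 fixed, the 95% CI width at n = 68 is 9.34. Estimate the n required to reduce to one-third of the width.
n ≈ 612

CI width ∝ 1/√n
To reduce width by factor 3, need √n to grow by 3 → need 3² = 9 times as many samples.

Current: n = 68, width = 9.34
New: n = 612, width ≈ 3.06

Width reduced by factor of 9.34/3.06 = 3.05.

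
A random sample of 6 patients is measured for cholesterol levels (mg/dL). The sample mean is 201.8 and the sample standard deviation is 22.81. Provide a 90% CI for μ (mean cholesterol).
(183.04, 220.56)

t-interval (σ unknown):
df = n - 1 = 5
t* = 2.015 for 90% confidence

Margin of error = t* · s/√n = 2.015 · 22.81/√6 = 18.76

CI: (183.04, 220.56)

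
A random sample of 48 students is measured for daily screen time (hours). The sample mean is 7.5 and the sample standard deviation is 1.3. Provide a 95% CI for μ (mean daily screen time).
(7.12, 7.88)

t-interval (σ unknown):
df = n - 1 = 47
t* = 2.012 for 95% confidence

Margin of error = t* · s/√n = 2.012 · 1.3/√48 = 0.38

CI: (7.12, 7.88)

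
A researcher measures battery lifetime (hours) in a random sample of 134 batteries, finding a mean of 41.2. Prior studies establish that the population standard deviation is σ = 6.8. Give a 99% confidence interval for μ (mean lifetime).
(39.69, 42.71)

z-interval (σ known):
z* = 2.576 for 99% confidence

Margin of error = z* · σ/√n = 2.576 · 6.8/√134 = 1.51

CI: (41.2 - 1.51, 41.2 + 1.51) = (39.69, 42.71)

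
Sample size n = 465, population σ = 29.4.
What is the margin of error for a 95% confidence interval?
Margin of error = 2.67

Margin of error = z* · σ/√n
= 1.960 · 29.4/√465
= 1.960 · 29.4/21.5639
= 2.67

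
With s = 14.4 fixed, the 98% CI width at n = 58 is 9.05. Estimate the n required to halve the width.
n ≈ 232

CI width ∝ 1/√n
To reduce width by factor 2, need √n to grow by 2 → need 2² = 4 times as many samples.

Current: n = 58, width = 9.05
New: n = 232, width ≈ 4.43

Width reduced by factor of 9.05/4.43 = 2.04.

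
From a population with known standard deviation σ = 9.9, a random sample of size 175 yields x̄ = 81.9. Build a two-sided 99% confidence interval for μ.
(79.97, 83.83)

z-interval (σ known):
z* = 2.576 for 99% confidence

Margin of error = z* · σ/√n = 2.576 · 9.9/√175 = 1.93

CI: (81.9 - 1.93, 81.9 + 1.93) = (79.97, 83.83)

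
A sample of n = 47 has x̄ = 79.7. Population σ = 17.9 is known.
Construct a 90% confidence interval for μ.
(75.40, 84.00)

z-interval (σ known):
z* = 1.645 for 90% confidence

Margin of error = z* · σ/√n = 1.645 · 17.9/√47 = 4.30

CI: (79.7 - 4.30, 79.7 + 4.30) = (75.40, 84.00)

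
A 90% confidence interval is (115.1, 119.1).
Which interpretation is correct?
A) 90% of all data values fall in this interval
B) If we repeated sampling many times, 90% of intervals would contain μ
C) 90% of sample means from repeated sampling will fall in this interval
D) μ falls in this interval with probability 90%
B

A) Wrong — a CI is about the parameter μ, not individual data values.
B) Correct — this is the frequentist long-run coverage interpretation.
C) Wrong — coverage applies to intervals containing μ, not to future x̄ values.
D) Wrong — μ is fixed; the randomness lives in the interval, not in μ.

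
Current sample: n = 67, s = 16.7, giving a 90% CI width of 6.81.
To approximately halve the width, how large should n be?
n ≈ 268

CI width ∝ 1/√n
To reduce width by factor 2, need √n to grow by 2 → need 2² = 4 times as many samples.

Current: n = 67, width = 6.81
New: n = 268, width ≈ 3.37

Width reduced by factor of 6.81/3.37 = 2.02.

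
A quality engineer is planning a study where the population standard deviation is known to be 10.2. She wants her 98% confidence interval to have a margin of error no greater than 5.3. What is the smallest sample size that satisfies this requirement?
n ≥ 21

For margin E ≤ 5.3:
n ≥ (z* · σ / E)²
n ≥ (2.326 · 10.2 / 5.3)²
n ≥ 20.04

Minimum n = 21 (rounding up)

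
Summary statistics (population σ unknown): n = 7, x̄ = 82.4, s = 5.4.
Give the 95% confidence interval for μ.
(77.41, 87.39)

t-interval (σ unknown):
df = n - 1 = 6
t* = 2.447 for 95% confidence

Margin of error = t* · s/√n = 2.447 · 5.4/√7 = 4.99

CI: (77.41, 87.39)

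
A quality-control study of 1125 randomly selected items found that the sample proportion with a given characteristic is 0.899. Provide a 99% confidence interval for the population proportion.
(0.876, 0.922)

Proportion CI:
SE = √(p̂(1-p̂)/n) = √(0.899 · 0.101 / 1125) = 0.00898

z* = 2.576
Margin = z* · SE = 2.576 · 0.00898 = 0.0231

CI: 0.899 ± 0.0231 = (0.876, 0.922)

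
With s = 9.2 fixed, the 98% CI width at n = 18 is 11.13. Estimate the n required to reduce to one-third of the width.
n ≈ 162

CI width ∝ 1/√n
To reduce width by factor 3, need √n to grow by 3 → need 3² = 9 times as many samples.

Current: n = 18, width = 11.13
New: n = 162, width ≈ 3.40

Width reduced by factor of 11.13/3.40 = 3.27.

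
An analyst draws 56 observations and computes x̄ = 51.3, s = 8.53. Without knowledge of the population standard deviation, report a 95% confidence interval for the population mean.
(49.02, 53.58)

t-interval (σ unknown):
df = n - 1 = 55
t* = 2.004 for 95% confidence

Margin of error = t* · s/√n = 2.004 · 8.53/√56 = 2.28

CI: (49.02, 53.58)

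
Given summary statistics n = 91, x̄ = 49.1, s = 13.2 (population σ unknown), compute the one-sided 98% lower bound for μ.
μ ≥ 46.22

Lower bound (one-sided):
t* = 2.084 (one-sided for 98%)
Lower bound = x̄ - t* · s/√n = 49.1 - 2.084 · 13.2/√91 = 46.22

We are 98% confident that μ ≥ 46.22.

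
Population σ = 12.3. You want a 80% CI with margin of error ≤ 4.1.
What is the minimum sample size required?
n ≥ 15

For margin E ≤ 4.1:
n ≥ (z* · σ / E)²
n ≥ (1.282 · 12.3 / 4.1)²
n ≥ 14.79

Minimum n = 15 (rounding up)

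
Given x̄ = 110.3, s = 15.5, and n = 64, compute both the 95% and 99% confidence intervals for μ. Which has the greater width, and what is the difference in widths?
99% CI is wider by 2.55

df = 63
95% CI: t* = 1.998, (106.43, 114.17), width = 2 · t* · s/√n = 7.74
99% CI: t* = 2.656, (105.15, 115.45), width = 2 · t* · s/√n = 10.29

The 99% CI is wider by 10.29 - 7.74 = 2.55.
Higher confidence requires a wider interval.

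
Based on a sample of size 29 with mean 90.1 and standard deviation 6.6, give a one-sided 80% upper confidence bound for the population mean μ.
μ ≤ 91.15

Upper bound (one-sided):
t* = 0.855 (one-sided for 80%)
Upper bound = x̄ + t* · s/√n = 90.1 + 0.855 · 6.6/√29 = 91.15

We are 80% confident that μ ≤ 91.15.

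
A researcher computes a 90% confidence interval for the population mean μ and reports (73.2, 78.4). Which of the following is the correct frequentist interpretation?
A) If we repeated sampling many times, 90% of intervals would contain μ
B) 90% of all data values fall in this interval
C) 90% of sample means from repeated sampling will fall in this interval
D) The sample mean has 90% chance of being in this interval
A

A) Correct — this is the frequentist long-run coverage interpretation.
B) Wrong — a CI is about the parameter μ, not individual data values.
C) Wrong — coverage applies to intervals containing μ, not to future x̄ values.
D) Wrong — x̄ is observed and sits in the interval by construction.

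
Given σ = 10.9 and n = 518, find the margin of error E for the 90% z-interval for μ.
Margin of error = 0.79

Margin of error = z* · σ/√n
= 1.645 · 10.9/√518
= 1.645 · 10.9/22.7596
= 0.79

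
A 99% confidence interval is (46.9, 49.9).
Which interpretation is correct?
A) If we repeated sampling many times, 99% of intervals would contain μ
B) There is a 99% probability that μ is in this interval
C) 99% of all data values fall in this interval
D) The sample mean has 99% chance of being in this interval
A

A) Correct — this is the frequentist long-run coverage interpretation.
B) Wrong — μ is fixed; the randomness lives in the interval, not in μ.
C) Wrong — a CI is about the parameter μ, not individual data values.
D) Wrong — x̄ is observed and sits in the interval by construction.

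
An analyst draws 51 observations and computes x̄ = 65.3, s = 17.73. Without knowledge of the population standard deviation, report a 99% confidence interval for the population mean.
(58.65, 71.95)

t-interval (σ unknown):
df = n - 1 = 50
t* = 2.678 for 99% confidence

Margin of error = t* · s/√n = 2.678 · 17.73/√51 = 6.65

CI: (58.65, 71.95)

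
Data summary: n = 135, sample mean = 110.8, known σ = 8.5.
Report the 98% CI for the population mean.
(109.10, 112.50)

z-interval (σ known):
z* = 2.326 for 98% confidence

Margin of error = z* · σ/√n = 2.326 · 8.5/√135 = 1.70

CI: (110.8 - 1.70, 110.8 + 1.70) = (109.10, 112.50)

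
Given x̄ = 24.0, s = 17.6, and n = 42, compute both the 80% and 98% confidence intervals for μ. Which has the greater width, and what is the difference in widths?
98% CI is wider by 6.07

df = 41
80% CI: t* = 1.303, (20.46, 27.54), width = 2 · t* · s/√n = 7.08
98% CI: t* = 2.421, (17.43, 30.57), width = 2 · t* · s/√n = 13.15

The 98% CI is wider by 13.15 - 7.08 = 6.07.
Higher confidence requires a wider interval.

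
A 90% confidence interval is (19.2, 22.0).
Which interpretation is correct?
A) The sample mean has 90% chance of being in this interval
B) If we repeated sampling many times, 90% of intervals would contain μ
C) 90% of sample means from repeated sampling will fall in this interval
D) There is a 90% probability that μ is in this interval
B

A) Wrong — x̄ is observed and sits in the interval by construction.
B) Correct — this is the frequentist long-run coverage interpretation.
C) Wrong — coverage applies to intervals containing μ, not to future x̄ values.
D) Wrong — μ is fixed; the randomness lives in the interval, not in μ.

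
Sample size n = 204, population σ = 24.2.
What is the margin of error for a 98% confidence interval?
Margin of error = 3.94

Margin of error = z* · σ/√n
= 2.326 · 24.2/√204
= 2.326 · 24.2/14.2829
= 3.94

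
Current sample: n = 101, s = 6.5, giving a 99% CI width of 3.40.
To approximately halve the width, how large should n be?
n ≈ 404

CI width ∝ 1/√n
To reduce width by factor 2, need √n to grow by 2 → need 2² = 4 times as many samples.

Current: n = 101, width = 3.40
New: n = 404, width ≈ 1.67

Width reduced by factor of 3.40/1.67 = 2.04.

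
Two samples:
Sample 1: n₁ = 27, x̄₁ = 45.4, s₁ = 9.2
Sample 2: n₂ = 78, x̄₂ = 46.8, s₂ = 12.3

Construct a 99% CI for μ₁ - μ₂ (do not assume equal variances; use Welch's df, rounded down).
(-7.39, 4.59)

Difference: x̄₁ - x̄₂ = -1.40
SE = √(s₁²/n₁ + s₂²/n₂) = √(9.2²/27 + 12.3²/78) = 2.2526
df = 60.33 → 60 (Welch–Satterthwaite, rounded down)
t* = 2.660

CI: -1.40 ± 2.660 · 2.2526 = -1.40 ± 5.99 = (-7.39, 4.59)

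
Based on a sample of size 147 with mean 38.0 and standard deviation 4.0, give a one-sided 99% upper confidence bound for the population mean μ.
μ ≤ 38.78

Upper bound (one-sided):
t* = 2.352 (one-sided for 99%)
Upper bound = x̄ + t* · s/√n = 38.0 + 2.352 · 4.0/√147 = 38.78

We are 99% confident that μ ≤ 38.78.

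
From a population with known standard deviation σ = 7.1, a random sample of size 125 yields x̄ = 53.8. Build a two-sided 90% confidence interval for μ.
(52.76, 54.84)

z-interval (σ known):
z* = 1.645 for 90% confidence

Margin of error = z* · σ/√n = 1.645 · 7.1/√125 = 1.04

CI: (53.8 - 1.04, 53.8 + 1.04) = (52.76, 54.84)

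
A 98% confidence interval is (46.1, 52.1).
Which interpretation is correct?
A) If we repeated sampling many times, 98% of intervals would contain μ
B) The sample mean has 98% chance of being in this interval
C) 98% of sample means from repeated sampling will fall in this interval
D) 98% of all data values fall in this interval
A

A) Correct — this is the frequentist long-run coverage interpretation.
B) Wrong — x̄ is observed and sits in the interval by construction.
C) Wrong — coverage applies to intervals containing μ, not to future x̄ values.
D) Wrong — a CI is about the parameter μ, not individual data values.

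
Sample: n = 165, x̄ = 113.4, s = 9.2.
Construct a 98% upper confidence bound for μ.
μ ≤ 114.88

Upper bound (one-sided):
t* = 2.070 (one-sided for 98%)
Upper bound = x̄ + t* · s/√n = 113.4 + 2.070 · 9.2/√165 = 114.88

We are 98% confident that μ ≤ 114.88.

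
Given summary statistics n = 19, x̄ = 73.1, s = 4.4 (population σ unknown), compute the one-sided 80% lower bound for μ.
μ ≥ 72.23

Lower bound (one-sided):
t* = 0.862 (one-sided for 80%)
Lower bound = x̄ - t* · s/√n = 73.1 - 0.862 · 4.4/√19 = 72.23

We are 80% confident that μ ≥ 72.23.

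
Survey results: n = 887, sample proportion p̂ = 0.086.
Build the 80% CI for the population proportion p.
(0.074, 0.098)

Proportion CI:
SE = √(p̂(1-p̂)/n) = √(0.086 · 0.914 / 887) = 0.00941

z* = 1.282
Margin = z* · SE = 1.282 · 0.00941 = 0.0121

CI: 0.086 ± 0.0121 = (0.074, 0.098)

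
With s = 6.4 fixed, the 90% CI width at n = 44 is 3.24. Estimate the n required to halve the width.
n ≈ 176

CI width ∝ 1/√n
To reduce width by factor 2, need √n to grow by 2 → need 2² = 4 times as many samples.

Current: n = 44, width = 3.24
New: n = 176, width ≈ 1.60

Width reduced by factor of 3.24/1.60 = 2.02.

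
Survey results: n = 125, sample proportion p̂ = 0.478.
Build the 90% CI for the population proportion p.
(0.405, 0.551)

Proportion CI:
SE = √(p̂(1-p̂)/n) = √(0.478 · 0.522 / 125) = 0.04468

z* = 1.645
Margin = z* · SE = 1.645 · 0.04468 = 0.0735

CI: 0.478 ± 0.0735 = (0.405, 0.551)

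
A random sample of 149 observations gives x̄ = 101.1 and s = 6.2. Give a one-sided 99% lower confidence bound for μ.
μ ≥ 99.91

Lower bound (one-sided):
t* = 2.352 (one-sided for 99%)
Lower bound = x̄ - t* · s/√n = 101.1 - 2.352 · 6.2/√149 = 99.91

We are 99% confident that μ ≥ 99.91.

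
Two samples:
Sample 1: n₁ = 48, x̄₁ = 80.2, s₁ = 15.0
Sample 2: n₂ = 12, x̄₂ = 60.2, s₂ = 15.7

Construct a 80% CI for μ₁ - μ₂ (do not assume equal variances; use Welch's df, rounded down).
(13.28, 26.72)

Difference: x̄₁ - x̄₂ = 20.00
SE = √(s₁²/n₁ + s₂²/n₂) = √(15.0²/48 + 15.7²/12) = 5.0228
df = 16.39 → 16 (Welch–Satterthwaite, rounded down)
t* = 1.337

CI: 20.00 ± 1.337 · 5.0228 = 20.00 ± 6.72 = (13.28, 26.72)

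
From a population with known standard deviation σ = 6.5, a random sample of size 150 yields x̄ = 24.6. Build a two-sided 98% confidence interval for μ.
(23.37, 25.83)

z-interval (σ known):
z* = 2.326 for 98% confidence

Margin of error = z* · σ/√n = 2.326 · 6.5/√150 = 1.23

CI: (24.6 - 1.23, 24.6 + 1.23) = (23.37, 25.83)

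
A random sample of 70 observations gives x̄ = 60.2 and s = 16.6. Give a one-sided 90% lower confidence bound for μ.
μ ≥ 57.63

Lower bound (one-sided):
t* = 1.294 (one-sided for 90%)
Lower bound = x̄ - t* · s/√n = 60.2 - 1.294 · 16.6/√70 = 57.63

We are 90% confident that μ ≥ 57.63.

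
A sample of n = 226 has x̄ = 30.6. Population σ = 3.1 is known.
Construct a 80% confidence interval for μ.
(30.34, 30.86)

z-interval (σ known):
z* = 1.282 for 80% confidence

Margin of error = z* · σ/√n = 1.282 · 3.1/√226 = 0.26

CI: (30.6 - 0.26, 30.6 + 0.26) = (30.34, 30.86)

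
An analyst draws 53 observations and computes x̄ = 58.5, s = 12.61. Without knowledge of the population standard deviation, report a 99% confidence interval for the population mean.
(53.87, 63.13)

t-interval (σ unknown):
df = n - 1 = 52
t* = 2.674 for 99% confidence

Margin of error = t* · s/√n = 2.674 · 12.61/√53 = 4.63

CI: (53.87, 63.13)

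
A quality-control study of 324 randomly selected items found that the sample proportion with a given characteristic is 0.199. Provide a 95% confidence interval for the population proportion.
(0.156, 0.242)

Proportion CI:
SE = √(p̂(1-p̂)/n) = √(0.199 · 0.801 / 324) = 0.02218

z* = 1.960
Margin = z* · SE = 1.960 · 0.02218 = 0.0435

CI: 0.199 ± 0.0435 = (0.156, 0.242)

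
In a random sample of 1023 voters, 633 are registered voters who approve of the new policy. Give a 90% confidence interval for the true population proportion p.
(0.594, 0.644)

Proportion CI:
p̂ = 633/1023 = 0.61877
SE = √(p̂(1-p̂)/n) = √(0.61877 · 0.38123 / 1023) = 0.01519

z* = 1.645
Margin = z* · SE = 1.645 · 0.01519 = 0.0250

CI: 0.61877 ± 0.0250 = (0.594, 0.644)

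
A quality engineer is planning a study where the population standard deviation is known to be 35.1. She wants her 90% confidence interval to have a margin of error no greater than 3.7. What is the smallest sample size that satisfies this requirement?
n ≥ 244

For margin E ≤ 3.7:
n ≥ (z* · σ / E)²
n ≥ (1.645 · 35.1 / 3.7)²
n ≥ 243.52

Minimum n = 244 (rounding up)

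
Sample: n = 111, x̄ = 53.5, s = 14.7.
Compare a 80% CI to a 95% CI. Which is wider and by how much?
95% CI is wider by 1.93

df = 110
80% CI: t* = 1.289, (51.70, 55.30), width = 2 · t* · s/√n = 3.60
95% CI: t* = 1.982, (50.73, 56.27), width = 2 · t* · s/√n = 5.53

The 95% CI is wider by 5.53 - 3.60 = 1.93.
Higher confidence requires a wider interval.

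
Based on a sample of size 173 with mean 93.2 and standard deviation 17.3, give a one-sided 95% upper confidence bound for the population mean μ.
μ ≤ 95.38

Upper bound (one-sided):
t* = 1.654 (one-sided for 95%)
Upper bound = x̄ + t* · s/√n = 93.2 + 1.654 · 17.3/√173 = 95.38

We are 95% confident that μ ≤ 95.38.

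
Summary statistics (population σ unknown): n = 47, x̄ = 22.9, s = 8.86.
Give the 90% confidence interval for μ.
(20.73, 25.07)

t-interval (σ unknown):
df = n - 1 = 46
t* = 1.679 for 90% confidence

Margin of error = t* · s/√n = 1.679 · 8.86/√47 = 2.17

CI: (20.73, 25.07)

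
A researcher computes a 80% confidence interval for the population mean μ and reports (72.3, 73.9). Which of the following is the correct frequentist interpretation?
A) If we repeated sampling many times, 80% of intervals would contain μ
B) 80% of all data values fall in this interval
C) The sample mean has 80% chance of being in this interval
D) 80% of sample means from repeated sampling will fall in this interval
A

A) Correct — this is the frequentist long-run coverage interpretation.
B) Wrong — a CI is about the parameter μ, not individual data values.
C) Wrong — x̄ is observed and sits in the interval by construction.
D) Wrong — coverage applies to intervals containing μ, not to future x̄ values.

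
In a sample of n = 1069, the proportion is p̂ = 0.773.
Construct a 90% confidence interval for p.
(0.752, 0.794)

Proportion CI:
SE = √(p̂(1-p̂)/n) = √(0.773 · 0.227 / 1069) = 0.01281

z* = 1.645
Margin = z* · SE = 1.645 · 0.01281 = 0.0211

CI: 0.773 ± 0.0211 = (0.752, 0.794)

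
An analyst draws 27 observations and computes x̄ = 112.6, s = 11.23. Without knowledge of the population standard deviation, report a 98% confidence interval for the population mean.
(107.24, 117.96)

t-interval (σ unknown):
df = n - 1 = 26
t* = 2.479 for 98% confidence

Margin of error = t* · s/√n = 2.479 · 11.23/√27 = 5.36

CI: (107.24, 117.96)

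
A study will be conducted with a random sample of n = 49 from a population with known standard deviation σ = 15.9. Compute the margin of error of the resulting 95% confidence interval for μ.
Margin of error = 4.45

Margin of error = z* · σ/√n
= 1.960 · 15.9/√49
= 1.960 · 15.9/7.0000
= 4.45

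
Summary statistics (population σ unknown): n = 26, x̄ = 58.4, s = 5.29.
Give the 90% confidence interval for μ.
(56.63, 60.17)

t-interval (σ unknown):
df = n - 1 = 25
t* = 1.708 for 90% confidence

Margin of error = t* · s/√n = 1.708 · 5.29/√26 = 1.77

CI: (56.63, 60.17)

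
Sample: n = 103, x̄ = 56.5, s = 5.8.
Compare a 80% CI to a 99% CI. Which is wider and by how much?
99% CI is wider by 1.53

df = 102
80% CI: t* = 1.290, (55.76, 57.24), width = 2 · t* · s/√n = 1.47
99% CI: t* = 2.625, (55.00, 58.00), width = 2 · t* · s/√n = 3.00

The 99% CI is wider by 3.00 - 1.47 = 1.53.
Higher confidence requires a wider interval.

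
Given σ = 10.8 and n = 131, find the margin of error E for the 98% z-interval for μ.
Margin of error = 2.19

Margin of error = z* · σ/√n
= 2.326 · 10.8/√131
= 2.326 · 10.8/11.4455
= 2.19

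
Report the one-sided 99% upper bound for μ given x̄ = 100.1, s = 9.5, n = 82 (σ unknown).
μ ≤ 102.59

Upper bound (one-sided):
t* = 2.373 (one-sided for 99%)
Upper bound = x̄ + t* · s/√n = 100.1 + 2.373 · 9.5/√82 = 102.59

We are 99% confident that μ ≤ 102.59.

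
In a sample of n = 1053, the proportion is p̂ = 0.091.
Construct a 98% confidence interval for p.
(0.070, 0.112)

Proportion CI:
SE = √(p̂(1-p̂)/n) = √(0.091 · 0.909 / 1053) = 0.00886

z* = 2.326
Margin = z* · SE = 2.326 · 0.00886 = 0.0206

CI: 0.091 ± 0.0206 = (0.070, 0.112)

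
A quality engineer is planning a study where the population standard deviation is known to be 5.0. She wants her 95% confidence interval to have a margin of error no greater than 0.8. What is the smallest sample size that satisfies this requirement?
n ≥ 151

For margin E ≤ 0.8:
n ≥ (z* · σ / E)²
n ≥ (1.960 · 5.0 / 0.8)²
n ≥ 150.06

Minimum n = 151 (rounding up)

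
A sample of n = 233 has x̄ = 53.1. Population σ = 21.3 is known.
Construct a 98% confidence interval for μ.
(49.85, 56.35)

z-interval (σ known):
z* = 2.326 for 98% confidence

Margin of error = z* · σ/√n = 2.326 · 21.3/√233 = 3.25

CI: (53.1 - 3.25, 53.1 + 3.25) = (49.85, 56.35)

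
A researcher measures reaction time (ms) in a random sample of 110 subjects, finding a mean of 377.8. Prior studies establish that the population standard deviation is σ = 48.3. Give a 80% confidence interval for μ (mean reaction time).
(371.90, 383.70)

z-interval (σ known):
z* = 1.282 for 80% confidence

Margin of error = z* · σ/√n = 1.282 · 48.3/√110 = 5.90

CI: (377.8 - 5.90, 377.8 + 5.90) = (371.90, 383.70)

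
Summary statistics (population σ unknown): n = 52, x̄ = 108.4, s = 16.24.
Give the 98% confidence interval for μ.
(102.99, 113.81)

t-interval (σ unknown):
df = n - 1 = 51
t* = 2.402 for 98% confidence

Margin of error = t* · s/√n = 2.402 · 16.24/√52 = 5.41

CI: (102.99, 113.81)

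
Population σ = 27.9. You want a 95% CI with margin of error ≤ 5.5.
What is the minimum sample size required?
n ≥ 99

For margin E ≤ 5.5:
n ≥ (z* · σ / E)²
n ≥ (1.960 · 27.9 / 5.5)²
n ≥ 98.85

Minimum n = 99 (rounding up)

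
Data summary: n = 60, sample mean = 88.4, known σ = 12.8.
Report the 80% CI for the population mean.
(86.28, 90.52)

z-interval (σ known):
z* = 1.282 for 80% confidence

Margin of error = z* · σ/√n = 1.282 · 12.8/√60 = 2.12

CI: (88.4 - 2.12, 88.4 + 2.12) = (86.28, 90.52)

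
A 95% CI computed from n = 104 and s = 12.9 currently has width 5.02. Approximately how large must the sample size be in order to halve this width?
n ≈ 416

CI width ∝ 1/√n
To reduce width by factor 2, need √n to grow by 2 → need 2² = 4 times as many samples.

Current: n = 104, width = 5.02
New: n = 416, width ≈ 2.49

Width reduced by factor of 5.02/2.49 = 2.02.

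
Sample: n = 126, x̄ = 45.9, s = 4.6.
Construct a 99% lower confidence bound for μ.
μ ≥ 44.93

Lower bound (one-sided):
t* = 2.357 (one-sided for 99%)
Lower bound = x̄ - t* · s/√n = 45.9 - 2.357 · 4.6/√126 = 44.93

We are 99% confident that μ ≥ 44.93.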